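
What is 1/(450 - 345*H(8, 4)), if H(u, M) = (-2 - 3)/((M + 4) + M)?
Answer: 4/2375 ≈ 0.0016842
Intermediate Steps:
H(u, M) = -5/(4 + 2*M) (H(u, M) = -5/((4 + M) + M) = -5/(4 + 2*M))
1/(450 - 345*H(8, 4)) = 1/(450 - (-1725)/(4 + 2*4)) = 1/(450 - (-1725)/(4 + 8)) = 1/(450 - (-1725)/12) = 1/(450 - 345*(-5/12)) = 1/(450 + 575/4) = 1/(2375/4) = 4/2375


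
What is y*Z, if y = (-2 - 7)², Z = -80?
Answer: -6480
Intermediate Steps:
y = 81 (y = (-9)² = 81)
y*Z = 81*(-80) = -6480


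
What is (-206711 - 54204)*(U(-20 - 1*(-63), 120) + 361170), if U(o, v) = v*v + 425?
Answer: -98102735425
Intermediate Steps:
U(o, v) = 425 + v**2 (U(o, v) = v**2 + 425 = 425 + v**2)
(-206711 - 54204)*(U(-20 - 1*(-63), 120) + 361170) = (-206711 - 54204)*((425 + 120**2) + 361170) = -260915*((425 + 14400) + 361170) = -260915*(14825 + 361170) = -260915*375995 = -98102735425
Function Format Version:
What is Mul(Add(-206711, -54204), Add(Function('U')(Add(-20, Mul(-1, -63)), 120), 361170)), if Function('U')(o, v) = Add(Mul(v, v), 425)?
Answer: -98102735425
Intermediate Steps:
Function('U')(o, v) = Add(425, Pow(v, 2)) (Function('U')(o, v) = Add(Pow(v, 2), 425) = Add(425, Pow(v, 2)))
Mul(Add(-206711, -54204), Add(Function('U')(Add(-20, Mul(-1, -63)), 120), 361170)) = Mul(Add(-206711, -54204), Add(Add(425, Pow(120, 2)), 361170)) = Mul(-260915, Add(Add(425, 14400), 361170)) = Mul(-260915, Add(14825, 361170)) = Mul(-260915, 375995) = -98102735425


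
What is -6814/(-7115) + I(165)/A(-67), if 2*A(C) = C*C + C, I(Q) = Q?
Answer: 492113/476705 ≈ 1.0323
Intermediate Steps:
A(C) = C/2 + C**2/2 (A(C) = (C*C + C)/2 = (C**2 + C)/2 = (C + C**2)/2 = C/2 + C**2/2)
-6814/(-7115) + I(165)/A(-67) = -6814/(-7115) + 165/(((1/2)*(-67)*(1 - 67))) = -6814*(-1/7115) + 165/(((1/2)*(-67)*(-66))) = 6814/7115 + 165/2211 = 6814/7115 + 165*(1/2211) = 6814/7115 + 5/67 = 492113/476705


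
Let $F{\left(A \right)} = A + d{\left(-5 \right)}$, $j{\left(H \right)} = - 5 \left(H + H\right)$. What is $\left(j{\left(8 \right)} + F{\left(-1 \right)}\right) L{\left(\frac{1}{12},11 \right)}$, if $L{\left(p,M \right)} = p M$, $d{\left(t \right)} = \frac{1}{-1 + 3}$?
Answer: $- \frac{1771}{24} \approx -73.792$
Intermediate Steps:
$d{\left(t \right)} = \frac{1}{2}$
$j{\left(H \right)} = - 10 H$ ($j{\left(H \right)} = - 5 \cdot 2 H = - 10 H$)
$F{\left(A \right)} = \frac{1}{2} + A$ ($F{\left(A \right)} = A + \frac{1}{2} = \frac{1}{2} + A$)
$L{\left(p,M \right)} = M p$
$\left(j{\left(8 \right)} + F{\left(-1 \right)}\right) L{\left(\frac{1}{12},11 \right)} = \left(\left(-10\right) 8 + \left(\frac{1}{2} - 1\right)\right) \frac{11}{12} = \left(-80 - \frac{1}{2}\right) 11 \cdot \frac{1}{12} = \left(- \frac{161}{2}\right) \frac{11}{12} = - \frac{1771}{24}$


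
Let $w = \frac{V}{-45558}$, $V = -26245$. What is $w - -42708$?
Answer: $\frac{1945717309}{45558} \approx 42709.0$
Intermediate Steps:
$w = \frac{26245}{45558}$ ($w = - \frac{26245}{-45558} = \left(-26245\right) \left(- \frac{1}{45558}\right) = \frac{26245}{45558} \approx 0.57608$)
$w - -42708 = \frac{26245}{45558} - -42708 = \frac{26245}{45558} + 42708 = \frac{1945717309}{45558}$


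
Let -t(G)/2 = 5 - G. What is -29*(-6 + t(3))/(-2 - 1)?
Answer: -290/3 ≈ -96.667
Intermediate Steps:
t(G) = -10 + 2*G (t(G) = -2*(5 - G) = -10 + 2*G)
-29*(-6 + t(3))/(-2 - 1) = -29*(-6 + (-10 + 2*3))/(-2 - 1) = -29*(-6 + (-10 + 6))/(-3) = -29*(-6 - 4)*(-1)/3 = -(-290)*(-1)/3 = -29*10/3 = -290/3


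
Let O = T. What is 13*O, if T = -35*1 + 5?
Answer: -390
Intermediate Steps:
T = -30 (T = -35 + 5 = -30)
O = -30
13*O = 13*(-30) = -390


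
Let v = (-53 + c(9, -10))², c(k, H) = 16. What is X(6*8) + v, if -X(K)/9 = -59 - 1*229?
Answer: 3961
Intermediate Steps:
X(K) = 2592 (X(K) = -9*(-59 - 1*229) = -9*(-59 - 229) = -9*(-288) = 2592)
v = 1369 (v = (-53 + 16)² = (-37)² = 1369)
X(6*8) + v = 2592 + 1369 = 3961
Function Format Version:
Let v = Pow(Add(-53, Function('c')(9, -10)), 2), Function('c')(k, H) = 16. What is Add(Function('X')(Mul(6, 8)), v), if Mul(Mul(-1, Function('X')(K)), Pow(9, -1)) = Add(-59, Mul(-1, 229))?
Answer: 3961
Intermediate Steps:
Function('X')(K) = 2592 (Function('X')(K) = Mul(-9, Add(-59, Mul(-1, 229))) = Mul(-9, Add(-59, -229)) = Mul(-9, -288) = 2592)
v = 1369 (v = Pow(Add(-53, 16), 2) = Pow(-37, 2) = 1369)
Add(Function('X')(Mul(6, 8)), v) = Add(2592, 1369) = 3961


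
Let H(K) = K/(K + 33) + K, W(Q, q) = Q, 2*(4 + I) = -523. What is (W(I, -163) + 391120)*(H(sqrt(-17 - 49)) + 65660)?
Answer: 2345127*(-361119*I + 10949*sqrt(66))/(sqrt(66) - 33*I) ≈ 2.5664e+10 + 3.266e+6*I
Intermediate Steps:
I = -531/2 (I = -4 + (1/2)*(-523) = -4 - 523/2 = -531/2 ≈ -265.50)
H(K) = K + K/(33 + K) (H(K) = K/(33 + K) + K = K + K/(33 + K))
(W(I, -163) + 391120)*(H(sqrt(-17 - 49)) + 65660) = (-531/2 + 391120)*(sqrt(-17 - 49)*(34 + sqrt(-17 - 49))/(33 + sqrt(-17 - 49)) + 65660) = 781709*(sqrt(-66)*(34 + sqrt(-66))/(33 + sqrt(-66)) + 65660)/2 = 781709*((I*sqrt(66))*(34 + I*sqrt(66))/(33 + I*sqrt(66)) + 65660)/2 = 781709*(I*sqrt(66)*(34 + I*sqrt(66))/(33 + I*sqrt(66)) + 65660)/2 = 781709*(65660 + I*sqrt(66)*(34 + I*sqrt(66))/(33 + I*sqrt(66)))/2 = 25663506470 + 781709*I*sqrt(66)*(34 + I*sqrt(66))/(2*(33 + I*sqrt(66)))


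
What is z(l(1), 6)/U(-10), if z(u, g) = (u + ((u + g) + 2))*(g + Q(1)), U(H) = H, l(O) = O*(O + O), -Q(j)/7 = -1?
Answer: -78/5 ≈ -15.600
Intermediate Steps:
Q(j) = 7 (Q(j) = -7*(-1) = 7)
l(O) = 2*O**2 (l(O) = O*(2*O) = 2*O**2)
z(u, g) = (7 + g)*(2 + g + 2*u) (z(u, g) = (u + ((u + g) + 2))*(g + 7) = (u + ((g + u) + 2))*(7 + g) = (u + (2 + g + u))*(7 + g) = (2 + g + 2*u)*(7 + g) = (7 + g)*(2 + g + 2*u))
z(l(1), 6)/U(-10) = (14 + 6**2 + 9*6 + 14*(2*1**2) + 2*6*(2*1**2))/(-10) = -(14 + 36 + 54 + 14*(2*1) + 2*6*(2*1))/10 = -(14 + 36 + 54 + 14*2 + 2*6*2)/10 = -(14 + 36 + 54 + 28 + 24)/10 = -1/10*156 = -78/5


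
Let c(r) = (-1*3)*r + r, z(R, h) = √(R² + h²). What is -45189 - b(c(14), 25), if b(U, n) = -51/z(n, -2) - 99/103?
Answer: -4654368/103 + 3*√629/37 ≈ -45186.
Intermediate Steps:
c(r) = -2*r (c(r) = -3*r + r = -2*r)
b(U, n) = -99/103 - 51/√(4 + n²) (b(U, n) = -51/√(n² + (-2)²) - 99/103 = -51/√(n² + 4) - 99*1/103 = -51/√(4 + n²) - 99/103 = -99/103 - 51/√(4 + n²))
-45189 - b(c(14), 25) = -45189 - (-99/103 - 51/√(4 + 25²)) = -45189 - (-99/103 - 51/√(4 + 625)) = -45189 - (-99/103 - 3*√629/37) = -45189 + (99/103 + 3*√629/37) = -4654368/103 + 3*√629/37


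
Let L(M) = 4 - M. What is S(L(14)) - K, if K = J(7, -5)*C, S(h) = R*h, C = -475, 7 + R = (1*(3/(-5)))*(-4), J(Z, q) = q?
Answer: -2329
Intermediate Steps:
R = -23/5 (R = -7 + (1*(3/(-5)))*(-4) = -7 + (1*(3*(-⅕)))*(-4) = -7 + (1*(-⅗))*(-4) = -7 - ⅗*(-4) = -7 + 12/5 = -23/5 ≈ -4.6000)
S(h) = -23*h/5
K = 2375 (K = -5*(-475) = 2375)
S(L(14)) - K = -23*(4 - 1*14)/5 - 1*2375 = -23*(4 - 14)/5 - 2375 = -23/5*(-10) - 2375 = 46 - 2375 = -2329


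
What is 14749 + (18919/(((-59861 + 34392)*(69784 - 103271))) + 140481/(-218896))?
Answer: 2753402101793252493/186692108695088 ≈ 14748.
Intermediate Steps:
14749 + (18919/(((-59861 + 34392)*(69784 - 103271))) + 140481/(-218896)) = 14749 + (18919/((-25469*(-33487))) + 140481*(-1/218896)) = 14749 + (18919/852880403 - 140481/218896) = 14749 - 119809350600419/186692108695088 = 2753402101793252493/186692108695088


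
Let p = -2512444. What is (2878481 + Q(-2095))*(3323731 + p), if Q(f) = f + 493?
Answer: 2333974533273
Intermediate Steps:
Q(f) = 493 + f
(2878481 + Q(-2095))*(3323731 + p) = (2878481 + (493 - 2095))*(3323731 - 2512444) = (2878481 - 1602)*811287 = 2876879*811287 = 2333974533273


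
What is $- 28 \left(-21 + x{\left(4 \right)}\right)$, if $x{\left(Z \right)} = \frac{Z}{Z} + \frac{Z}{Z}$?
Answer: $532$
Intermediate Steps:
$x{\left(Z \right)} = 2$ ($x{\left(Z \right)} = 1 + 1 = 2$)
$- 28 \left(-21 + x{\left(4 \right)}\right) = - 28 \left(-21 + 2\right) = \left(-28\right) \left(-19\right) = 532$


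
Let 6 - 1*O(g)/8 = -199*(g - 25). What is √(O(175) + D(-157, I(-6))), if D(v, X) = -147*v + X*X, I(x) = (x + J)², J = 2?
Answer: √262183 ≈ 512.04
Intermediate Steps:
I(x) = (2 + x)² (I(x) = (x + 2)² = (2 + x)²)
D(v, X) = X² - 147*v (D(v, X) = -147*v + X² = X² - 147*v)
O(g) = -39752 + 1592*g (O(g) = 48 - (-1592)*(g - 25) = 48 - (-1592)*(-25 + g) = 48 - 8*(4975 - 199*g) = 48 + (-39800 + 1592*g) = -39752 + 1592*g)
√(O(175) + D(-157, I(-6))) = √((-39752 + 1592*175) + (((2 - 6)²)² - 147*(-157))) = √((-39752 + 278600) + (((-4)²)² + 23079)) = √(238848 + (16² + 23079)) = √(238848 + (256 + 23079)) = √(238848 + 23335) = √262183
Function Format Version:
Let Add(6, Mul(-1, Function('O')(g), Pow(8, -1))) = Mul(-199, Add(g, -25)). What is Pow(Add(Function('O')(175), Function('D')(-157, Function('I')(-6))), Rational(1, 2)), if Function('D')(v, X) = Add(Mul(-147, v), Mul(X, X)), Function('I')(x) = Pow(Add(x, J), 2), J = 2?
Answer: Pow(262183, Rational(1, 2)) ≈ 512.04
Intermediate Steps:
Function('I')(x) = Pow(Add(2, x), 2) (Function('I')(x) = Pow(Add(x, 2), 2) = Pow(Add(2, x), 2))
Function('D')(v, X) = Add(Pow(X, 2), Mul(-147, v)) (Function('D')(v, X) = Add(Mul(-147, v), Pow(X, 2)) = Add(Pow(X, 2), Mul(-147, v)))
Function('O')(g) = Add(-39752, Mul(1592, g)) (Function('O')(g) = Add(48, Mul(-8, Mul(-199, Add(g, -25)))) = Add(48, Mul(-8, Mul(-199, Add(-25, g)))) = Add(48, Mul(-8, Add(4975, Mul(-199, g)))) = Add(48, Add(-39800, Mul(1592, g))) = Add(-39752, Mul(1592, g)))
Pow(Add(Function('O')(175), Function('D')(-157, Function('I')(-6))), Rational(1, 2)) = Pow(Add(Add(-39752, Mul(1592, 175)), Add(Pow(Pow(Add(2, -6), 2), 2), Mul(-147, -157))), Rational(1, 2)) = Pow(Add(Add(-39752, 278600), Add(Pow(Pow(-4, 2), 2), 23079)), Rational(1, 2)) = Pow(Add(238848, Add(Pow(16, 2), 23079)), Rational(1, 2)) = Pow(Add(238848, Add(256, 23079)), Rational(1, 2)) = Pow(Add(238848, 23335), Rational(1, 2)) = Pow(262183, Rational(1, 2))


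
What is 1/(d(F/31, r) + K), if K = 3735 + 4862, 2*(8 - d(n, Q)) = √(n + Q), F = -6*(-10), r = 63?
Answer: 1067020/9181705087 + 2*√62403/9181705087 ≈ 0.00011627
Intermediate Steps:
F = 60
d(n, Q) = 8 - √(Q + n)/2 (d(n, Q) = 8 - √(n + Q)/2 = 8 - √(Q + n)/2)
K = 8597
1/(d(F/31, r) + K) = 1/((8 - √(63 + 60/31)/2) + 8597) = 1/((8 - √62403/62) + 8597) = 1/(8605 - √62403/62)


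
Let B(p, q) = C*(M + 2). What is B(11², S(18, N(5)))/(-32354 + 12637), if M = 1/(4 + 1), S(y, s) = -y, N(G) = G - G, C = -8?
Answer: 88/98585 ≈ 0.00089263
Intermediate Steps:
N(G) = 0
M = ⅕ (M = 1/5 = ⅕ ≈ 0.20000)
B(p, q) = -88/5 (B(p, q) = -8*(⅕ + 2) = -8*11/5 = -88/5)
B(11², S(18, N(5)))/(-32354 + 12637) = -88/(5*(-32354 + 12637)) = -88/5/(-19717) = -88/5*(-1/19717) = 88/98585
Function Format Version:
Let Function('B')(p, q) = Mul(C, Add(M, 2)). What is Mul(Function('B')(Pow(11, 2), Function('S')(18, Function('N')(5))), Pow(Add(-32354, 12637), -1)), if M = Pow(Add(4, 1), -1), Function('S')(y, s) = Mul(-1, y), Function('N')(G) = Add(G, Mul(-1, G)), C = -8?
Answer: Rational(88, 98585) ≈ 0.00089263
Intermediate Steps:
Function('N')(G) = 0
M = Rational(1, 5) (M = Pow(5, -1) = Rational(1, 5) ≈ 0.20000)
Function('B')(p, q) = Rational(-88, 5) (Function('B')(p, q) = Mul(-8, Add(Rational(1, 5), 2)) = Mul(-8, Rational(11, 5)) = Rational(-88, 5))
Mul(Function('B')(Pow(11, 2), Function('S')(18, Function('N')(5))), Pow(Add(-32354, 12637), -1)) = Mul(Rational(-88, 5), Pow(Add(-32354, 12637), -1)) = Mul(Rational(-88, 5), Pow(-19717, -1)) = Mul(Rational(-88, 5), Rational(-1, 19717)) = Rational(88, 98585)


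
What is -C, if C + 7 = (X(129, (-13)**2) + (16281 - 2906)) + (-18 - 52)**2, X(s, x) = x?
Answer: -18437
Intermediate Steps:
C = 18437 (C = -7 + (((-13)**2 + (16281 - 2906)) + (-18 - 52)**2) = -7 + ((169 + 13375) + (-70)**2) = -7 + (13544 + 4900) = -7 + 18444 = 18437)
-C = -1*18437 = -18437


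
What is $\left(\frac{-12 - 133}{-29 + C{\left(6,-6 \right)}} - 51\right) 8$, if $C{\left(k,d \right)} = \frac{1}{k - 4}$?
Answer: $- \frac{20936}{57} \approx -367.3$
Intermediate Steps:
$C{\left(k,d \right)} = \frac{1}{-4 + k}$
$\left(\frac{-12 - 133}{-29 + C{\left(6,-6 \right)}} - 51\right) 8 = \left(\frac{-12 - 133}{-29 + \frac{1}{-4 + 6}} - 51\right) 8 = \left(- \frac{145}{-29 + \frac{1}{2}} - 51\right) 8 = \left(- \frac{145}{- \frac{57}{2}} - 51\right) 8 = \left(\left(-145\right) \left(- \frac{2}{57}\right) - 51\right) 8 = \left(\frac{290}{57} - 51\right) 8 = \left(- \frac{2617}{57}\right) 8 = - \frac{20936}{57}$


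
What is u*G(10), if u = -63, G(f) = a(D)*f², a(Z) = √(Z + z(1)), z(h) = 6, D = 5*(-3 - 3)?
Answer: -12600*I*√6 ≈ -30864.0*I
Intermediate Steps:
D = -30 (D = 5*(-6) = -30)
a(Z) = √(6 + Z) (a(Z) = √(Z + 6) = √(6 + Z))
G(f) = 2*I*√6*f² (G(f) = √(6 - 30)*f² = √(-24)*f² = (2*I*√6)*f² = 2*I*√6*f²)
u*G(10) = -126*I*√6*10² = -126*I*√6*100 = -12600*I*√6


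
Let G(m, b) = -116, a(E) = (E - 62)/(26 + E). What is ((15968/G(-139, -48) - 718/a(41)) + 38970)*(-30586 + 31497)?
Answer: 22815058492/609 ≈ 3.7463e+7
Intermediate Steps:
a(E) = (-62 + E)/(26 + E)
((15968/G(-139, -48) - 718/a(41)) + 38970)*(-30586 + 31497) = ((15968/(-116) - 718*(26 + 41)/(-62 + 41)) + 38970)*(-30586 + 31497) = ((15968*(-1/116) - 718/(-21/67)) + 38970)*911 = ((-3992/29 - 718/((1/67)*(-21))) + 38970)*911 = ((-3992/29 - 718/(-21/67)) + 38970)*911 = ((-3992/29 - 718*(-67/21)) + 38970)*911 = ((-3992/29 + 48106/21) + 38970)*911 = (1311242/609 + 38970)*911 = (25043972/609)*911 = 22815058492/609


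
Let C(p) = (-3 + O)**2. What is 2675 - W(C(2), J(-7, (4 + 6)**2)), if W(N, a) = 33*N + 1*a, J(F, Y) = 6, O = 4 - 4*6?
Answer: -14788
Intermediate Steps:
O = -20 (O = 4 - 24 = -20)
C(p) = 529 (C(p) = (-3 - 20)**2 = (-23)**2 = 529)
W(N, a) = a + 33*N (W(N, a) = 33*N + a = a + 33*N)
2675 - W(C(2), J(-7, (4 + 6)**2)) = 2675 - (6 + 33*529) = 2675 - (6 + 17457) = 2675 - 1*17463 = 2675 - 17463 = -14788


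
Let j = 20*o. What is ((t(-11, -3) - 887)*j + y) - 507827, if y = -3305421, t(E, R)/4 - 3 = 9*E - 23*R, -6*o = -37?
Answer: -11807894/3 ≈ -3.9360e+6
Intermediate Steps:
o = 37/6 (o = -⅙*(-37) = 37/6 ≈ 6.1667)
t(E, R) = 12 - 92*R + 36*E (t(E, R) = 12 + 4*(9*E - 23*R) = 12 + 4*(-23*R + 9*E) = 12 + (-92*R + 36*E) = 12 - 92*R + 36*E)
j = 370/3 (j = 20*(37/6) = 370/3 ≈ 123.33)
((t(-11, -3) - 887)*j + y) - 507827 = (((12 - 92*(-3) + 36*(-11)) - 887)*(370/3) - 3305421) - 507827 = (((12 + 276 - 396) - 887)*(370/3) - 3305421) - 507827 = ((-108 - 887)*(370/3) - 3305421) - 507827 = (-995*370/3 - 3305421) - 507827 = (-368150/3 - 3305421) - 507827 = -10284413/3 - 507827 = -11807894/3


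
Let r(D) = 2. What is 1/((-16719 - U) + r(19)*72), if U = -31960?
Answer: 1/15385 ≈ 6.4998e-5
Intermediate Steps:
1/((-16719 - U) + r(19)*72) = 1/((-16719 - 1*(-31960)) + 2*72) = 1/((-16719 + 31960) + 144) = 1/(15241 + 144) = 1/15385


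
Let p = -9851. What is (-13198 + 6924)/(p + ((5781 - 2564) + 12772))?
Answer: -3137/3069 ≈ -1.0222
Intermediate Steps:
(-13198 + 6924)/(p + ((5781 - 2564) + 12772)) = (-13198 + 6924)/(-9851 + ((5781 - 2564) + 12772)) = -6274/(-9851 + (3217 + 12772)) = -6274/(-9851 + 15989) = -6274/6138 = -6274*1/6138 = -3137/3069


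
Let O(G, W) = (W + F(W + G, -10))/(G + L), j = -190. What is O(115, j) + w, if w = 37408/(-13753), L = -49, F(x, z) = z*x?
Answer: 2616376/453849 ≈ 5.7649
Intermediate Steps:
F(x, z) = x*z
O(G, W) = (-10*G - 9*W)/(-49 + G) (O(G, W) = (W + (W + G)*(-10))/(G - 49) = (W + (G + W)*(-10))/(-49 + G) = (W + (-10*G - 10*W))/(-49 + G) = (-10*G - 9*W)/(-49 + G))
w = -37408/13753 (w = 37408*(-1/13753) = -37408/13753 ≈ -2.7200)
O(115, j) + w = (-10*115 - 9*(-190))/(-49 + 115) - 37408/13753 = (-1150 + 1710)/66 - 37408/13753 = (1/66)*560 - 37408/13753 = 280/33 - 37408/13753 = 2616376/453849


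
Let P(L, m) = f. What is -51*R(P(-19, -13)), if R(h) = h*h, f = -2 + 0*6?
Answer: -204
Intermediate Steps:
f = -2 (f = -2 + 0 = -2)
P(L, m) = -2
R(h) = h²
-51*R(P(-19, -13)) = -51*(-2)² = -51*4 = -204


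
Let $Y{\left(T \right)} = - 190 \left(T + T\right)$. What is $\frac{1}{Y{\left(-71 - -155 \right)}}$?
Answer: $- \frac{1}{31920} \approx -3.1328 \cdot 10^{-5}$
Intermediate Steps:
$Y{\left(T \right)} = - 380 T$ ($Y{\left(T \right)} = - 190 \cdot 2 T = - 380 T$)
$\frac{1}{Y{\left(-71 - -155 \right)}} = \frac{1}{\left(-380\right) \left(-71 - -155\right)} = \frac{1}{\left(-380\right) \left(-71 + 155\right)} = \frac{1}{\left(-380\right) 84} = \frac{1}{-31920} = - \frac{1}{31920}$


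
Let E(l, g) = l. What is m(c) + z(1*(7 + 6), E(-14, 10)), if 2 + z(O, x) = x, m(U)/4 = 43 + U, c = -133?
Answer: -376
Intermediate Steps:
m(U) = 172 + 4*U (m(U) = 4*(43 + U) = 172 + 4*U)
z(O, x) = -2 + x
m(c) + z(1*(7 + 6), E(-14, 10)) = (172 + 4*(-133)) + (-2 - 14) = (172 - 532) - 16 = -360 - 16 = -376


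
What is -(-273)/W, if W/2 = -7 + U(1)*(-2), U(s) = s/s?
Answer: -91/6 ≈ -15.167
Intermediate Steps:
U(s) = 1
W = -18 (W = 2*(-7 + 1*(-2)) = 2*(-7 - 2) = 2*(-9) = -18)
-(-273)/W = -(-273)/(-18) = -(-273)*(-1)/18 = -3*91/18 = -91/6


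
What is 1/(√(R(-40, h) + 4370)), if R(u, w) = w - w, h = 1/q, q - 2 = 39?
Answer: √4370/4370 ≈ 0.015127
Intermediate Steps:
q = 41 (q = 2 + 39 = 41)
h = 1/41 ≈ 0.024390
R(u, w) = 0
1/(√(R(-40, h) + 4370)) = 1/(√(0 + 4370)) = 1/(√4370) = √4370/4370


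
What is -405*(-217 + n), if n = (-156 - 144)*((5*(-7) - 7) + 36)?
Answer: -641115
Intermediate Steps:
n = 1800 (n = -300*((-35 - 7) + 36) = -300*(-42 + 36) = -300*(-6) = 1800)
-405*(-217 + n) = -405*(-217 + 1800) = -405*1583 = -641115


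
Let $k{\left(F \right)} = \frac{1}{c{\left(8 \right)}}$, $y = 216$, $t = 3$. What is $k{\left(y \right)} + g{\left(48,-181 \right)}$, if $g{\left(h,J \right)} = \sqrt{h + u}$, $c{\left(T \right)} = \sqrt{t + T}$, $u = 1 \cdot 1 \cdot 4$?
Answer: $2 \sqrt{13} + \frac{\sqrt{11}}{11} \approx 7.5126$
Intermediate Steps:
$u = 4$ ($u = 1 \cdot 4 = 4$)
$c{\left(T \right)} = \sqrt{3 + T}$
$g{\left(h,J \right)} = \sqrt{4 + h}$ ($g{\left(h,J \right)} = \sqrt{h + 4} = \sqrt{4 + h}$)
$k{\left(F \right)} = \frac{\sqrt{11}}{11}$ ($k{\left(F \right)} = \frac{1}{\sqrt{3 + 8}} = \frac{1}{\sqrt{11}} = \frac{\sqrt{11}}{11}$)
$k{\left(y \right)} + g{\left(48,-181 \right)} = \frac{\sqrt{11}}{11} + \sqrt{4 + 48} = \frac{\sqrt{11}}{11} + \sqrt{52} = \frac{\sqrt{11}}{11} + 2 \sqrt{13} = 2 \sqrt{13} + \frac{\sqrt{11}}{11}$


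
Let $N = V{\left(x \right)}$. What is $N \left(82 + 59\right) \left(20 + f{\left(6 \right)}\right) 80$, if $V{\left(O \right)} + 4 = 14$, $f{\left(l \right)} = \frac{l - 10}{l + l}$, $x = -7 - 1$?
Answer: $2218400$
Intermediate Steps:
$x = -8$ ($x = -7 - 1 = -8$)
$f{\left(l \right)} = \frac{-10 + l}{2 l}$
$V{\left(O \right)} = 10$ ($V{\left(O \right)} = -4 + 14 = 10$)
$N = 10$
$N \left(82 + 59\right) \left(20 + f{\left(6 \right)}\right) 80 = 10 \left(82 + 59\right) \left(20 + \frac{-10 + 6}{2 \cdot 6}\right) 80 = 10 \cdot 141 \left(20 + \frac{1}{2} \cdot \frac{1}{6} \left(-4\right)\right) 80 = 10 \cdot 141 \left(20 - \frac{1}{3}\right) 80 = 10 \cdot 141 \cdot \frac{59}{3} \cdot 80 = 10 \cdot 2773 \cdot 80 = 27730 \cdot 80 = 2218400$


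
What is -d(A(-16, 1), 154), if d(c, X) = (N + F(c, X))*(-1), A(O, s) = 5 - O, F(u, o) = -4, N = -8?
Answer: -12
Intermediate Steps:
d(c, X) = 12 (d(c, X) = (-8 - 4)*(-1) = -12*(-1) = 12)
-d(A(-16, 1), 154) = -1*12 = -12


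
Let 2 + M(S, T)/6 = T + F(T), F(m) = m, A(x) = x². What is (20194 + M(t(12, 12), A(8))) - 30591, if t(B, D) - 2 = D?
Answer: -9641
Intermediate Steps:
t(B, D) = 2 + D
M(S, T) = -12 + 12*T (M(S, T) = -12 + 6*(T + T) = -12 + 6*(2*T) = -12 + 12*T)
(20194 + M(t(12, 12), A(8))) - 30591 = (20194 + (-12 + 12*8²)) - 30591 = (20194 + (-12 + 12*64)) - 30591 = (20194 + (-12 + 768)) - 30591 = (20194 + 756) - 30591 = 20950 - 30591 = -9641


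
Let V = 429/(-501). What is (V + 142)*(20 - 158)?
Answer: -3252798/167 ≈ -19478.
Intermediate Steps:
V = -143/167 (V = 429*(-1/501) = -143/167 ≈ -0.85629)
(V + 142)*(20 - 158) = (-143/167 + 142)*(20 - 158) = (23571/167)*(-138) = -3252798/167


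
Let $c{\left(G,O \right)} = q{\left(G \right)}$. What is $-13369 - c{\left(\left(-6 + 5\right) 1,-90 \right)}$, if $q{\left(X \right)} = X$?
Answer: $-13368$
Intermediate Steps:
$c{\left(G,O \right)} = G$
$-13369 - c{\left(\left(-6 + 5\right) 1,-90 \right)} = -13369 - \left(-6 + 5\right) 1 = -13369 - \left(-1\right) 1 = -13369 - -1 = -13369 + 1 = -13368$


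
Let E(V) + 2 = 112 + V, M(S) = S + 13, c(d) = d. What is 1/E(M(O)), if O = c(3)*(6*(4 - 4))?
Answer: 1/123 ≈ 0.0081301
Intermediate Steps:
O = 0 (O = 3*(6*(4 - 4)) = 3*(6*0) = 3*0 = 0)
M(S) = 13 + S
E(V) = 110 + V (E(V) = -2 + (112 + V) = 110 + V)
1/E(M(O)) = 1/(110 + (13 + 0)) = 1/(110 + 13) = 1/123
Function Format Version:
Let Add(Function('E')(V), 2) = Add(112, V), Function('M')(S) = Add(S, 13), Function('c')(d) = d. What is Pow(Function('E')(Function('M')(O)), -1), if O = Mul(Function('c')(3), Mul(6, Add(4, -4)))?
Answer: Rational(1, 123) ≈ 0.0081301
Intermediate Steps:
O = 0 (O = Mul(3, Mul(6, Add(4, -4))) = Mul(3, Mul(6, 0)) = Mul(3, 0) = 0)
Function('M')(S) = Add(13, S)
Function('E')(V) = Add(110, V) (Function('E')(V) = Add(-2, Add(112, V)) = Add(110, V))
Pow(Function('E')(Function('M')(O)), -1) = Pow(Add(110, Add(13, 0)), -1) = Pow(Add(110, 13), -1) = Pow(123, -1) = Rational(1, 123)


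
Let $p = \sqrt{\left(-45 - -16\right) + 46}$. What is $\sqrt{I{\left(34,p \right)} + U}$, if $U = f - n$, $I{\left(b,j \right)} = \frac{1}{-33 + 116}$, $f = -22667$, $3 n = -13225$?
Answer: $\frac{i \sqrt{1132054845}}{249} \approx 135.12 i$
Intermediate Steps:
$n = - \frac{13225}{3}$ ($n = \frac{1}{3} \left(-13225\right) = - \frac{13225}{3} \approx -4408.3$)
$p = \sqrt{17}$ ($p = \sqrt{\left(-45 + 16\right) + 46} = \sqrt{-29 + 46} = \sqrt{17} \approx 4.1231$)
$I{\left(b,j \right)} = \frac{1}{83}$
$U = - \frac{54776}{3}$ ($U = -22667 - - \frac{13225}{3} = -22667 + \frac{13225}{3} = - \frac{54776}{3} \approx -18259.0$)
$\sqrt{I{\left(34,p \right)} + U} = \sqrt{\frac{1}{83} - \frac{54776}{3}} = \sqrt{- \frac{4546405}{249}} = \frac{i \sqrt{1132054845}}{249}$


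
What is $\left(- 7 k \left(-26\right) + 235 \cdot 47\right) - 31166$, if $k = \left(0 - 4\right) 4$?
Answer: $-23033$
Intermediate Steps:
$k = -16$ ($k = \left(-4\right) 4 = -16$)
$\left(- 7 k \left(-26\right) + 235 \cdot 47\right) - 31166 = \left(\left(-7\right) \left(-16\right) \left(-26\right) + 235 \cdot 47\right) - 31166 = \left(112 \left(-26\right) + 11045\right) - 31166 = \left(-2912 + 11045\right) - 31166 = 8133 - 31166 = -23033$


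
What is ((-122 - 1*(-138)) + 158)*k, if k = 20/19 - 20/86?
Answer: 116580/817 ≈ 142.69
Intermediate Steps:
k = 670/817 (k = 20*(1/19) - 20*1/86 = 20/19 - 10/43 = 670/817 ≈ 0.82007)
((-122 - 1*(-138)) + 158)*k = ((-122 - 1*(-138)) + 158)*(670/817) = ((-122 + 138) + 158)*(670/817) = (16 + 158)*(670/817) = 174*(670/817) = 116580/817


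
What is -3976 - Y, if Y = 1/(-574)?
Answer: -2282223/574 ≈ -3976.0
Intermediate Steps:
Y = -1/574 ≈ -0.0017422
-3976 - Y = -3976 - 1*(-1/574) = -3976 + 1/574 = -2282223/574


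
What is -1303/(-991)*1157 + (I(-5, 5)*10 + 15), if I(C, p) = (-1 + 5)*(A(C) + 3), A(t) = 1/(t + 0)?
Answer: 1633428/991 ≈ 1648.3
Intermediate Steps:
A(t) = 1/t
I(C, p) = 12 + 4/C (I(C, p) = (-1 + 5)*(1/C + 3) = 4*(3 + 1/C) = 12 + 4/C)
-1303/(-991)*1157 + (I(-5, 5)*10 + 15) = -1303/(-991)*1157 + ((12 + 4/(-5))*10 + 15) = -1303*(-1/991)*1157 + ((12 + 4*(-⅕))*10 + 15) = (1303/991)*1157 + ((12 - ⅘)*10 + 15) = 1507571/991 + ((56/5)*10 + 15) = 1507571/991 + (112 + 15) = 1507571/991 + 127 = 1633428/991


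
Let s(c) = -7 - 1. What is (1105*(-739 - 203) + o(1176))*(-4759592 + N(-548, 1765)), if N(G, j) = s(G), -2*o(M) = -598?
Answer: 4952892115600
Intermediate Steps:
o(M) = 299 (o(M) = -½*(-598) = 299)
s(c) = -8
N(G, j) = -8
(1105*(-739 - 203) + o(1176))*(-4759592 + N(-548, 1765)) = (1105*(-739 - 203) + 299)*(-4759592 - 8) = (1105*(-942) + 299)*(-4759600) = (-1040910 + 299)*(-4759600) = -1040611*(-4759600) = 4952892115600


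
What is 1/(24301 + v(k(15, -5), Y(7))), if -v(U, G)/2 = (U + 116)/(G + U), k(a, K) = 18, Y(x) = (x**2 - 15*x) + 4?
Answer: 17/413251 ≈ 4.1137e-5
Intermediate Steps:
Y(x) = 4 + x**2 - 15*x
v(U, G) = -2*(116 + U)/(G + U) (v(U, G) = -2*(U + 116)/(G + U) = -2*(116 + U)/(G + U))
1/(24301 + v(k(15, -5), Y(7))) = 1/(24301 + 2*(-116 - 1*18)/((4 + 7**2 - 15*7) + 18)) = 1/(24301 + 2*(-116 - 18)/((4 + 49 - 105) + 18)) = 1/(24301 + 2*(-134)/(-52 + 18)) = 1/(24301 + 2*(-134)/(-34)) = 1/(24301 + 2*(-1/34)*(-134)) = 1/(24301 + 134/17) = 1/(413251/17) = 17/413251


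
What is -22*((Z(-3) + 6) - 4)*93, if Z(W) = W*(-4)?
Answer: -28644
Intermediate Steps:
Z(W) = -4*W
-22*((Z(-3) + 6) - 4)*93 = -22*((-4*(-3) + 6) - 4)*93 = -22*((12 + 6) - 4)*93 = -22*(18 - 4)*93 = -22*14*93 = -308*93 = -28644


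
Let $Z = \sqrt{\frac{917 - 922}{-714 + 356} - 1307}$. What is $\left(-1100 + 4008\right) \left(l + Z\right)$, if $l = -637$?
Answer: $-1852396 + \frac{30534 i \sqrt{379838}}{179} \approx -1.8524 \cdot 10^{6} + 1.0513 \cdot 10^{5} i$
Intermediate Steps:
$Z = \frac{21 i \sqrt{379838}}{358}$ ($Z = \sqrt{- \frac{5}{-358} - 1307} = \sqrt{\left(-5\right) \left(- \frac{1}{358}\right) - 1307} = \sqrt{\frac{5}{358} - 1307} = \sqrt{- \frac{467901}{358}} = \frac{21 i \sqrt{379838}}{358} \approx 36.152 i$)
$\left(-1100 + 4008\right) \left(l + Z\right) = \left(-1100 + 4008\right) \left(-637 + \frac{21 i \sqrt{379838}}{358}\right) = 2908 \left(-637 + \frac{21 i \sqrt{379838}}{358}\right) = -1852396 + \frac{30534 i \sqrt{379838}}{179}$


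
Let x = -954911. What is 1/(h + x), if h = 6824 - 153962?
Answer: -1/1102049 ≈ -9.0740e-7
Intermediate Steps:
h = -147138
1/(h + x) = 1/(-147138 - 954911) = 1/(-1102049) = -1/1102049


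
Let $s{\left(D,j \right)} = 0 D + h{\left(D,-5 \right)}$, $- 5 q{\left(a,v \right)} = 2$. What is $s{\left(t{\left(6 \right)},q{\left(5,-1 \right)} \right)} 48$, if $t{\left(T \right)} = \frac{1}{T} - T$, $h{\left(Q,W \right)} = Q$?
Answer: $-280$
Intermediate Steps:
$q{\left(a,v \right)} = - \frac{2}{5}$ ($q{\left(a,v \right)} = \left(- \frac{1}{5}\right) 2 = - \frac{2}{5}$)
$s{\left(D,j \right)} = D$ ($s{\left(D,j \right)} = 0 D + D = 0 + D = D$)
$s{\left(t{\left(6 \right)},q{\left(5,-1 \right)} \right)} 48 = \left(\frac{1}{6} - 6\right) 48 = \left(- \frac{35}{6}\right) 48 = -280$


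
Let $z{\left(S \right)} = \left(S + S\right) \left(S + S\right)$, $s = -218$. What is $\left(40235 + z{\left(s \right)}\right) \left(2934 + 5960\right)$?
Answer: $2048563914$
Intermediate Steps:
$z{\left(S \right)} = 4 S^{2}$ ($z{\left(S \right)} = 2 S 2 S = 4 S^{2}$)
$\left(40235 + z{\left(s \right)}\right) \left(2934 + 5960\right) = \left(40235 + 4 \left(-218\right)^{2}\right) \left(2934 + 5960\right) = \left(40235 + 4 \cdot 47524\right) 8894 = \left(40235 + 190096\right) 8894 = 230331 \cdot 8894 = 2048563914$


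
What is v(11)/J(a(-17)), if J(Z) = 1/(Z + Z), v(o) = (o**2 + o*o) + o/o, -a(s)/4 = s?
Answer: 33048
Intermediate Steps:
a(s) = -4*s
v(o) = 1 + 2*o**2 (v(o) = (o**2 + o**2) + 1 = 2*o**2 + 1 = 1 + 2*o**2)
J(Z) = 1/(2*Z)
v(11)/J(a(-17)) = (1 + 2*11**2)/((1/(2*((-4*(-17)))))) = (1 + 2*121)/(((1/2)/68)) = (1 + 242)/(((1/2)*(1/68))) = 243/(1/136) = 243*136 = 33048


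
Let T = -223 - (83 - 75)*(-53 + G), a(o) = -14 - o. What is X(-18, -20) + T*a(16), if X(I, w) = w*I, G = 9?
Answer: -3510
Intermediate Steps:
X(I, w) = I*w
T = 129 (T = -223 - (83 - 75)*(-53 + 9) = -223 - 8*(-44) = -223 - 1*(-352) = -223 + 352 = 129)
X(-18, -20) + T*a(16) = -18*(-20) + 129*(-14 - 1*16) = 360 + 129*(-14 - 16) = 360 + 129*(-30) = 360 - 3870 = -3510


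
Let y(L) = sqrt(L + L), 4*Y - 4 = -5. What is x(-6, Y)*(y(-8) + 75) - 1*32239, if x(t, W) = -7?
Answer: -32764 - 28*I ≈ -32764.0 - 28.0*I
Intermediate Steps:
Y = -1/4 (Y = 1 + (1/4)*(-5) = 1 - 5/4 = -1/4 ≈ -0.25000)
y(L) = sqrt(2)*sqrt(L) (y(L) = sqrt(2*L) = sqrt(2)*sqrt(L))
x(-6, Y)*(y(-8) + 75) - 1*32239 = -7*(sqrt(2)*sqrt(-8) + 75) - 1*32239 = -7*(sqrt(2)*(2*I*sqrt(2)) + 75) - 32239 = -7*(4*I + 75) - 32239 = -7*(75 + 4*I) - 32239 = (-525 - 28*I) - 32239 = -32764 - 28*I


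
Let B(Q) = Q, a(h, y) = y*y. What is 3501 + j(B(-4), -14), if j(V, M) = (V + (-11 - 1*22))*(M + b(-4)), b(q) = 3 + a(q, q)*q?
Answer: 6276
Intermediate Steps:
a(h, y) = y²
b(q) = 3 + q³ (b(q) = 3 + q²*q = 3 + q³)
j(V, M) = (-61 + M)*(-33 + V) (j(V, M) = (V + (-11 - 1*22))*(M + (3 + (-4)³)) = (V + (-11 - 22))*(M + (3 - 64)) = (V - 33)*(M - 61) = (-33 + V)*(-61 + M) = (-61 + M)*(-33 + V))
3501 + j(B(-4), -14) = 3501 + (2013 - 61*(-4) - 33*(-14) - 14*(-4)) = 3501 + (2013 + 244 + 462 + 56) = 3501 + 2775 = 6276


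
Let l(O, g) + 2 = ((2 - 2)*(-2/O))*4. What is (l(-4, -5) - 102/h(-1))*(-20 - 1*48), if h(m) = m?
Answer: -6800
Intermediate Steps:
l(O, g) = -2 (l(O, g) = -2 + ((2 - 2)*(-2/O))*4 = -2 + (0*(-2/O))*4 = -2 + 0*4 = -2 + 0 = -2)
(l(-4, -5) - 102/h(-1))*(-20 - 1*48) = (-2 - 102/(-1))*(-20 - 1*48) = (-2 - 102*(-1))*(-20 - 48) = (-2 + 102)*(-68) = 100*(-68) = -6800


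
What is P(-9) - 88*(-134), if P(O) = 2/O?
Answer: 106126/9 ≈ 11792.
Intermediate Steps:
P(-9) - 88*(-134) = 2/(-9) - 88*(-134) = 2*(-⅑) + 11792 = -2/9 + 11792 = 106126/9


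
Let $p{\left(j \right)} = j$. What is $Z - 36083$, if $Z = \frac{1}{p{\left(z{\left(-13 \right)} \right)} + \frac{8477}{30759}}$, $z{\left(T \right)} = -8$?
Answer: $- \frac{8573171144}{237595} \approx -36083.0$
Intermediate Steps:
$Z = - \frac{30759}{237595}$ ($Z = \frac{1}{-8 + \frac{8477}{30759}} = \frac{1}{- \frac{237595}{30759}} = - \frac{30759}{237595} \approx -0.12946$)
$Z - 36083 = - \frac{30759}{237595} - 36083 = - \frac{8573171144}{237595}$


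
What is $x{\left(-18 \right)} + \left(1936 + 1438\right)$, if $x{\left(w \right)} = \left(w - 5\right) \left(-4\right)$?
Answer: $3466$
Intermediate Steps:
$x{\left(w \right)} = 20 - 4 w$ ($x{\left(w \right)} = \left(-5 + w\right) \left(-4\right) = 20 - 4 w$)
$x{\left(-18 \right)} + \left(1936 + 1438\right) = \left(20 - -72\right) + \left(1936 + 1438\right) = \left(20 + 72\right) + 3374 = 92 + 3374 = 3466$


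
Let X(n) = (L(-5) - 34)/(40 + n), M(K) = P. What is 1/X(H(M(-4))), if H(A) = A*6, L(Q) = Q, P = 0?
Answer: -40/39 ≈ -1.0256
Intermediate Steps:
M(K) = 0
H(A) = 6*A
X(n) = -39/(40 + n) (X(n) = (-5 - 34)/(40 + n) = -39/(40 + n))
1/X(H(M(-4))) = 1/(-39/(40 + 6*0)) = 1/(-39/(40 + 0)) = 1/(-39/40) = -40/39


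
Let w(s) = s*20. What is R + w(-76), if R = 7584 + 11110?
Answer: 17174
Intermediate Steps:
w(s) = 20*s
R = 18694
R + w(-76) = 18694 + 20*(-76) = 18694 - 1520 = 17174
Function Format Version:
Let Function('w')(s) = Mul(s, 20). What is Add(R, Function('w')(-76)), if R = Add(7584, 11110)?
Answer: 17174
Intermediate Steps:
Function('w')(s) = Mul(20, s)
R = 18694
Add(R, Function('w')(-76)) = Add(18694, Mul(20, -76)) = Add(18694, -1520) = 17174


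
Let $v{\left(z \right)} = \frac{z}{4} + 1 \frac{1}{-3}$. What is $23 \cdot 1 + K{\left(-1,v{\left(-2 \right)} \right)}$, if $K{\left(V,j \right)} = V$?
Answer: $22$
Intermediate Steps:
$v{\left(z \right)} = - \frac{1}{3} + \frac{z}{4}$ ($v{\left(z \right)} = z \frac{1}{4} + 1 \left(- \frac{1}{3}\right) = \frac{z}{4} - \frac{1}{3} = - \frac{1}{3} + \frac{z}{4}$)
$23 \cdot 1 + K{\left(-1,v{\left(-2 \right)} \right)} = 23 \cdot 1 - 1 = 23 - 1 = 22$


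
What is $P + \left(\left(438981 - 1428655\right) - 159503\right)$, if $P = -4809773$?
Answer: $-5958950$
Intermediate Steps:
$P + \left(\left(438981 - 1428655\right) - 159503\right) = -4809773 + \left(\left(438981 - 1428655\right) - 159503\right) = -4809773 - 1149177 = -5958950$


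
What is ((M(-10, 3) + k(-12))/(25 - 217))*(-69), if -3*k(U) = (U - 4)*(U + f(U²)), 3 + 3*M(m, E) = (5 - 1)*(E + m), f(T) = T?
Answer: 47863/192 ≈ 249.29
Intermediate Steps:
M(m, E) = -1 + 4*E/3 + 4*m/3 (M(m, E) = -1 + ((5 - 1)*(E + m))/3 = -1 + (4*(E + m))/3 = -1 + (4*E + 4*m)/3 = -1 + (4*E/3 + 4*m/3) = -1 + 4*E/3 + 4*m/3)
k(U) = -(-4 + U)*(U + U²)/3 (k(U) = -(U - 4)*(U + U²)/3 = -(-4 + U)*(U + U²)/3)
((M(-10, 3) + k(-12))/(25 - 217))*(-69) = (((-1 + (4/3)*3 + (4/3)*(-10)) + (⅓)*(-12)*(4 - 1*(-12)² + 3*(-12)))/(25 - 217))*(-69) = (((-1 + 4 - 40/3) + (⅓)*(-12)*(4 - 1*144 - 36))/(-192))*(-69) = ((-31/3 + (⅓)*(-12)*(4 - 144 - 36))*(-1/192))*(-69) = ((-31/3 + (⅓)*(-12)*(-176))*(-1/192))*(-69) = ((-31/3 + 704)*(-1/192))*(-69) = ((2081/3)*(-1/192))*(-69) = -2081/576*(-69) = 47863/192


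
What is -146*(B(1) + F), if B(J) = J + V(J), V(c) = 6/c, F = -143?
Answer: 19856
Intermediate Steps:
B(J) = J + 6/J
-146*(B(1) + F) = -146*((1 + 6/1) - 143) = -146*((1 + 6*1) - 143) = -146*((1 + 6) - 143) = -146*(7 - 143) = -146*(-136) = 19856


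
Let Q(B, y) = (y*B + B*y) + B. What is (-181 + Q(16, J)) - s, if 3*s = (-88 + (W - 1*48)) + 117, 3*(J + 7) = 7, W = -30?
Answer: -298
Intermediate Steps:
J = -14/3 (J = -7 + (1/3)*7 = -7 + 7/3 = -14/3 ≈ -4.6667)
Q(B, y) = B + 2*B*y (Q(B, y) = (B*y + B*y) + B = 2*B*y + B = B + 2*B*y)
s = -49/3 (s = ((-88 + (-30 - 1*48)) + 117)/3 = ((-88 + (-30 - 48)) + 117)/3 = ((-88 - 78) + 117)/3 = (-166 + 117)/3 = (1/3)*(-49) = -49/3 ≈ -16.333)
(-181 + Q(16, J)) - s = (-181 + 16*(1 + 2*(-14/3))) - 1*(-49/3) = (-181 + 16*(1 - 28/3)) + 49/3 = (-181 + 16*(-25/3)) + 49/3 = (-181 - 400/3) + 49/3 = -943/3 + 49/3 = -298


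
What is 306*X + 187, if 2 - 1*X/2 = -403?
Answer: 248047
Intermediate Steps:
X = 810 (X = 4 - 2*(-403) = 4 + 806 = 810)
306*X + 187 = 306*810 + 187 = 247860 + 187 = 248047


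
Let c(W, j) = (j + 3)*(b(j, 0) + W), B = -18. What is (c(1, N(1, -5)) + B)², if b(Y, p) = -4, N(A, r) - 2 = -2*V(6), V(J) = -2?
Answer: 2025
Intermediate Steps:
N(A, r) = 6 (N(A, r) = 2 - 2*(-2) = 2 + 4 = 6)
c(W, j) = (-4 + W)*(3 + j) (c(W, j) = (j + 3)*(-4 + W) = (3 + j)*(-4 + W) = (-4 + W)*(3 + j))
(c(1, N(1, -5)) + B)² = ((-12 - 4*6 + 3*1 + 1*6) - 18)² = ((-12 - 24 + 3 + 6) - 18)² = (-27 - 18)² = (-45)² = 2025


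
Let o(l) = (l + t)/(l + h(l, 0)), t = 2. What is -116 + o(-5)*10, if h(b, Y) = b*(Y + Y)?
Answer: -110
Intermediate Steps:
h(b, Y) = 2*Y*b (h(b, Y) = b*(2*Y) = 2*Y*b)
o(l) = (2 + l)/l (o(l) = (l + 2)/(l + 2*0*l) = (2 + l)/(l + 0) = (2 + l)/l)
-116 + o(-5)*10 = -116 + ((2 - 5)/(-5))*10 = -116 - 1/5*(-3)*10 = -116 + (3/5)*10 = -116 + 6 = -110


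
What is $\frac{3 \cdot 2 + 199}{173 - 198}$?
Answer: $- \frac{41}{5} \approx -8.2$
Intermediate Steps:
$\frac{3 \cdot 2 + 199}{173 - 198} = \frac{6 + 199}{-25} = 205 \left(- \frac{1}{25}\right) = - \frac{41}{5}$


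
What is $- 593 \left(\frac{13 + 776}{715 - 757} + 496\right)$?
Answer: $- \frac{3961833}{14} \approx -2.8299 \cdot 10^{5}$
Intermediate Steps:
$- 593 \left(\frac{13 + 776}{715 - 757} + 496\right) = - 593 \left(\frac{789}{-42} + 496\right) = - 593 \left(789 \left(- \frac{1}{42}\right) + 496\right) = - 593 \left(- \frac{263}{14} + 496\right) = \left(-593\right) \frac{6681}{14} = - \frac{3961833}{14}$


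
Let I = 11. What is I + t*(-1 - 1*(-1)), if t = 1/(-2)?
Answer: 11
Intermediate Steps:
t = -½ (t = 1*(-½) = -½ ≈ -0.50000)
I + t*(-1 - 1*(-1)) = 11 - (-1 - 1*(-1))/2 = 11 - (-1 + 1)/2 = 11 - ½*0 = 11 + 0 = 11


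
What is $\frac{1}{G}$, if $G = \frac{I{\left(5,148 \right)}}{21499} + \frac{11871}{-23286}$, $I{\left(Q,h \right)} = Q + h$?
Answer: $- \frac{166875238}{83883957} \approx -1.9894$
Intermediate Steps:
$G = - \frac{83883957}{166875238}$ ($G = \frac{5 + 148}{21499} + \frac{11871}{-23286} = 153 \cdot \frac{1}{21499} + 11871 \left(- \frac{1}{23286}\right) = \frac{153}{21499} - \frac{3957}{7762} = - \frac{83883957}{166875238} \approx -0.50268$)
$\frac{1}{G} = \frac{1}{- \frac{83883957}{166875238}} = - \frac{166875238}{83883957}$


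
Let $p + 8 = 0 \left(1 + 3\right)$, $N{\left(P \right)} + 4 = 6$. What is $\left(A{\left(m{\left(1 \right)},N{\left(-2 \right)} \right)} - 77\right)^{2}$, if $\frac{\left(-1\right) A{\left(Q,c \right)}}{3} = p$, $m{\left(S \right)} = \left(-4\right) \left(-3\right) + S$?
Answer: $2809$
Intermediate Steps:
$N{\left(P \right)} = 2$ ($N{\left(P \right)} = -4 + 6 = 2$)
$m{\left(S \right)} = 12 + S$
$p = -8$ ($p = -8 + 0 \left(1 + 3\right) = -8 + 0 \cdot 4 = -8 + 0 = -8$)
$A{\left(Q,c \right)} = 24$ ($A{\left(Q,c \right)} = \left(-3\right) \left(-8\right) = 24$)
$\left(A{\left(m{\left(1 \right)},N{\left(-2 \right)} \right)} - 77\right)^{2} = \left(24 - 77\right)^{2} = \left(-53\right)^{2} = 2809$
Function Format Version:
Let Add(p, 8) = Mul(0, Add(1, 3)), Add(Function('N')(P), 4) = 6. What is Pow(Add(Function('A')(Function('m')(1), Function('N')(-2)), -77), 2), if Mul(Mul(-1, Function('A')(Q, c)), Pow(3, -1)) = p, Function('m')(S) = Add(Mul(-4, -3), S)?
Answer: 2809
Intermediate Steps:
Function('N')(P) = 2 (Function('N')(P) = Add(-4, 6) = 2)
Function('m')(S) = Add(12, S)
p = -8 (p = Add(-8, Mul(0, Add(1, 3))) = Add(-8, Mul(0, 4)) = Add(-8, 0) = -8)
Function('A')(Q, c) = 24 (Function('A')(Q, c) = Mul(-3, -8) = 24)
Pow(Add(Function('A')(Function('m')(1), Function('N')(-2)), -77), 2) = Pow(Add(24, -77), 2) = Pow(-53, 2) = 2809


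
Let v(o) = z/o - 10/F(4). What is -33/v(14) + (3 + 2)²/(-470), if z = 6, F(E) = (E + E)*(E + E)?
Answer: -695153/5734 ≈ -121.23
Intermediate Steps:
F(E) = 4*E² (F(E) = (2*E)*(2*E) = 4*E²)
v(o) = -5/32 + 6/o (v(o) = 6/o - 10/(4*4²) = 6/o - 10/(4*16) = 6/o - 10/64 = 6/o - 10*1/64 = 6/o - 5/32 = -5/32 + 6/o)
-33/v(14) + (3 + 2)²/(-470) = -33/(-5/32 + 6/14) + (3 + 2)²/(-470) = -33/(-5/32 + 6*(1/14)) + 5²*(-1/470) = -33/(-5/32 + 3/7) + 25*(-1/470) = -33/61/224 - 5/94 = -33*224/61 - 5/94 = -7392/61 - 5/94 = -695153/5734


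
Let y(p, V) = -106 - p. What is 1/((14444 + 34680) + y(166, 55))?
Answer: 1/48852 ≈ 2.0470e-5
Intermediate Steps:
1/((14444 + 34680) + y(166, 55)) = 1/((14444 + 34680) + (-106 - 1*166)) = 1/(49124 + (-106 - 166)) = 1/(49124 - 272) = 1/48852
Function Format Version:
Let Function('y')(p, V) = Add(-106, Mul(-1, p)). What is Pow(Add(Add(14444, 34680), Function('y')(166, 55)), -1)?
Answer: Rational(1, 48852) ≈ 2.0470e-5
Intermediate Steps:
Pow(Add(Add(14444, 34680), Function('y')(166, 55)), -1) = Pow(Add(Add(14444, 34680), Add(-106, Mul(-1, 166))), -1) = Pow(Add(49124, Add(-106, -166)), -1) = Pow(Add(49124, -272), -1) = Pow(48852, -1) = Rational(1, 48852)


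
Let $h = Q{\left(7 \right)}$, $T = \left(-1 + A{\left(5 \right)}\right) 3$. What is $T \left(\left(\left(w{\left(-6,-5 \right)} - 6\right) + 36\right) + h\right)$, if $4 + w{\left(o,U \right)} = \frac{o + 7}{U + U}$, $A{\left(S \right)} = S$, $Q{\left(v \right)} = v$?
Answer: $\frac{1974}{5} \approx 394.8$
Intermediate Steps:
$w{\left(o,U \right)} = -4 + \frac{7 + o}{2 U}$ ($w{\left(o,U \right)} = -4 + \frac{o + 7}{U + U} = -4 + \frac{7 + o}{2 U}$)
$T = 12$ ($T = \left(-1 + 5\right) 3 = 4 \cdot 3 = 12$)
$h = 7$
$T \left(\left(\left(w{\left(-6,-5 \right)} - 6\right) + 36\right) + h\right) = 12 \left(\left(\left(\frac{7 - 6 - -40}{2 \left(-5\right)} - 6\right) + 36\right) + 7\right) = 12 \left(\left(\left(\frac{1}{2} \left(- \frac{1}{5}\right) \left(7 - 6 + 40\right) - 6\right) + 36\right) + 7\right) = 12 \left(\left(\left(\frac{1}{2} \left(- \frac{1}{5}\right) 41 - 6\right) + 36\right) + 7\right) = 12 \left(\left(\left(- \frac{41}{10} - 6\right) + 36\right) + 7\right) = 12 \left(\left(- \frac{101}{10} + 36\right) + 7\right) = 12 \left(\frac{259}{10} + 7\right) = 12 \cdot \frac{329}{10} = \frac{1974}{5}$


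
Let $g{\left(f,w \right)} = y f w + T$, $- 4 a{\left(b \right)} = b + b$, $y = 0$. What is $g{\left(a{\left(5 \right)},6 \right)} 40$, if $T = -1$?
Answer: $-40$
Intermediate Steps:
$a{\left(b \right)} = - \frac{b}{2}$ ($a{\left(b \right)} = - \frac{b + b}{4} = - \frac{2 b}{4} = - \frac{b}{2}$)
$g{\left(f,w \right)} = -1$ ($g{\left(f,w \right)} = 0 f w - 1 = 0 w - 1 = 0 - 1 = -1$)
$g{\left(a{\left(5 \right)},6 \right)} 40 = \left(-1\right) 40 = -40$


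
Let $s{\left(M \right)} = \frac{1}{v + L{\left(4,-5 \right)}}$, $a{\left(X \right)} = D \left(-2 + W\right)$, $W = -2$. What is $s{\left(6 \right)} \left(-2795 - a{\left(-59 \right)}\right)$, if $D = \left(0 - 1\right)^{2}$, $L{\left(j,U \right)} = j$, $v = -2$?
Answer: $- \frac{2791}{2} \approx -1395.5$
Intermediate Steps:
$D = 1$ ($D = \left(-1\right)^{2} = 1$)
$a{\left(X \right)} = -4$ ($a{\left(X \right)} = 1 \left(-2 - 2\right) = 1 \left(-4\right) = -4$)
$s{\left(M \right)} = \frac{1}{2}$ ($s{\left(M \right)} = \frac{1}{-2 + 4} = \frac{1}{2}$)
$s{\left(6 \right)} \left(-2795 - a{\left(-59 \right)}\right) = \frac{-2795 - -4}{2} = \frac{-2795 + 4}{2} = \frac{1}{2} \left(-2791\right) = - \frac{2791}{2}$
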